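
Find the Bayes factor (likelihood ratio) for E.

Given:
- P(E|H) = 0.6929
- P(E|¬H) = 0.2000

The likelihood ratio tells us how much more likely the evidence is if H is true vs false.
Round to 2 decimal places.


Likelihood Ratio (LR) = P(E|H) / P(E|¬H)

LR = 0.6929 / 0.2000
   = 3.46

The evidence is 3.46 times more likely if H is true than if H is false.
LR > 1, so observing E raises the odds in favor of H.


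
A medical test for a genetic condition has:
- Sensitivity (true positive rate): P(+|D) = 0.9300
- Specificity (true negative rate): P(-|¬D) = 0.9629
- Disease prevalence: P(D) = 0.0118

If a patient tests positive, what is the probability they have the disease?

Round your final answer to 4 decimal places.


Let D = has disease, + = positive test

Given:
- P(D) = 0.0118 (prevalence)
- P(+|D) = 0.9300 (sensitivity)
- P(-|¬D) = 0.9629 (specificity)
- P(+|¬D) = 0.0371 (false positive rate = 1 - specificity)

Step 1: Find P(+)
P(+) = P(+|D)P(D) + P(+|¬D)P(¬D)
     = 0.9300 × 0.0118 + 0.0371 × 0.9882
     = 0.01097400 + 0.03666222
     = 0.04763622

Step 2: Apply Bayes' theorem for P(D|+)
P(D|+) = P(+|D)P(D) / P(+)
       = 0.01097400 / 0.04763622
       = 0.2304


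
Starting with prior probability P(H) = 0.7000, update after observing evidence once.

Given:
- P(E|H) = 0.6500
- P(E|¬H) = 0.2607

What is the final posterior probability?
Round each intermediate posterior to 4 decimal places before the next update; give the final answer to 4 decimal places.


Sequential Bayesian updating:

Initial prior: P(H) = 0.7000

Update 1:
  P(E) = 0.6500 × 0.7000 + 0.2607 × 0.3000 = 0.45500000 + 0.07821000 = 0.53321000
  P(H|E) = 0.45500000 / 0.53321000 = 0.8533

Final posterior: 0.8533


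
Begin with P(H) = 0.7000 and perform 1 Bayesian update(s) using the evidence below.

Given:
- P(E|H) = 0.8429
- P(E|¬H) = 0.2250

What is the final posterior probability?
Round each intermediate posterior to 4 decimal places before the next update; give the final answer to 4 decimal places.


Sequential Bayesian updating:

Initial prior: P(H) = 0.7000

Update 1:
  P(E) = 0.8429 × 0.7000 + 0.2250 × 0.3000 = 0.59003000 + 0.06750000 = 0.65753000
  P(H|E) = 0.59003000 / 0.65753000 = 0.8973

Final posterior: 0.8973


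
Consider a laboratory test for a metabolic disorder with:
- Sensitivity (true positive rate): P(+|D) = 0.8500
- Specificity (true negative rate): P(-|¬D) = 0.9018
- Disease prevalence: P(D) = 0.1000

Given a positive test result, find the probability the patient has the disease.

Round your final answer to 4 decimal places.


Let D = has disease, + = positive test

Given:
- P(D) = 0.1000 (prevalence)
- P(+|D) = 0.8500 (sensitivity)
- P(-|¬D) = 0.9018 (specificity)
- P(+|¬D) = 0.0982 (false positive rate = 1 - specificity)

Step 1: Find P(+)
P(+) = P(+|D)P(D) + P(+|¬D)P(¬D)
     = 0.8500 × 0.1000 + 0.0982 × 0.9000
     = 0.08500000 + 0.08838000
     = 0.17338000

Step 2: Apply Bayes' theorem for P(D|+)
P(D|+) = P(+|D)P(D) / P(+)
       = 0.08500000 / 0.17338000
       = 0.4903


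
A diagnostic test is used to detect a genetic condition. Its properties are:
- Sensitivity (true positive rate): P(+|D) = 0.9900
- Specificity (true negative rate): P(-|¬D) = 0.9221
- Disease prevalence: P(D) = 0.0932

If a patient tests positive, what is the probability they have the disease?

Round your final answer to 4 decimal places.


Let D = has disease, + = positive test

Given:
- P(D) = 0.0932 (prevalence)
- P(+|D) = 0.9900 (sensitivity)
- P(-|¬D) = 0.9221 (specificity)
- P(+|¬D) = 0.0779 (false positive rate = 1 - specificity)

Step 1: Find P(+)
P(+) = P(+|D)P(D) + P(+|¬D)P(¬D)
     = 0.9900 × 0.0932 + 0.0779 × 0.9068
     = 0.09226800 + 0.07063972
     = 0.16290772

Step 2: Apply Bayes' theorem for P(D|+)
P(D|+) = P(+|D)P(D) / P(+)
       = 0.09226800 / 0.16290772
       = 0.5664


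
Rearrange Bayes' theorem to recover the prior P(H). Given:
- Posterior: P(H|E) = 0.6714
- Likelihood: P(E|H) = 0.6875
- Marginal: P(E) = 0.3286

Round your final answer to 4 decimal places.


From Bayes' theorem: P(H|E) = P(E|H) × P(H) / P(E)

Rearranging for P(H):
P(H) = P(H|E) × P(E) / P(E|H)
     = 0.6714 × 0.3286 / 0.6875
     = 0.22062204 / 0.6875
     = 0.3209


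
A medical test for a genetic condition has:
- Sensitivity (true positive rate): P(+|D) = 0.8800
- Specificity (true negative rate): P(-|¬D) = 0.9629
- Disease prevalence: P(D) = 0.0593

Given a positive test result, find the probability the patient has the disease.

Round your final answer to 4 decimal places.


Let D = has disease, + = positive test

Given:
- P(D) = 0.0593 (prevalence)
- P(+|D) = 0.8800 (sensitivity)
- P(-|¬D) = 0.9629 (specificity)
- P(+|¬D) = 0.0371 (false positive rate = 1 - specificity)

Step 1: Find P(+)
P(+) = P(+|D)P(D) + P(+|¬D)P(¬D)
     = 0.8800 × 0.0593 + 0.0371 × 0.9407
     = 0.05218400 + 0.03489997
     = 0.08708397

Step 2: Apply Bayes' theorem for P(D|+)
P(D|+) = P(+|D)P(D) / P(+)
       = 0.05218400 / 0.08708397
       = 0.5992


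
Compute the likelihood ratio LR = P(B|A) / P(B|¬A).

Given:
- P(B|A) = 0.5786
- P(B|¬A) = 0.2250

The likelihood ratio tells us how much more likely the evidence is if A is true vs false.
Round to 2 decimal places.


Likelihood Ratio (LR) = P(B|A) / P(B|¬A)

LR = 0.5786 / 0.2250
   = 2.57

The evidence is 2.57 times more likely if A is true than if A is false.
LR > 1, so observing B raises the odds in favor of A.


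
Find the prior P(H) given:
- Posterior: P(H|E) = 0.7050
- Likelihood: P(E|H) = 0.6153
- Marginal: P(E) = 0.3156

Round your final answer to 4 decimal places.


From Bayes' theorem: P(H|E) = P(E|H) × P(H) / P(E)

Rearranging for P(H):
P(H) = P(H|E) × P(E) / P(E|H)
     = 0.7050 × 0.3156 / 0.6153
     = 0.22249800 / 0.6153
     = 0.3616


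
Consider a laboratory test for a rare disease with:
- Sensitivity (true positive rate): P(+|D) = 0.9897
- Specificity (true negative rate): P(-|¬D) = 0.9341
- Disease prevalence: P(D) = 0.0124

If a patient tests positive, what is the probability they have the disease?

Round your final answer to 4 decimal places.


Let D = has disease, + = positive test

Given:
- P(D) = 0.0124 (prevalence)
- P(+|D) = 0.9897 (sensitivity)
- P(-|¬D) = 0.9341 (specificity)
- P(+|¬D) = 0.0659 (false positive rate = 1 - specificity)

Step 1: Find P(+)
P(+) = P(+|D)P(D) + P(+|¬D)P(¬D)
     = 0.9897 × 0.0124 + 0.0659 × 0.9876
     = 0.01227228 + 0.06508284
     = 0.07735512

Step 2: Apply Bayes' theorem for P(D|+)
P(D|+) = P(+|D)P(D) / P(+)
       = 0.01227228 / 0.07735512
       = 0.1586


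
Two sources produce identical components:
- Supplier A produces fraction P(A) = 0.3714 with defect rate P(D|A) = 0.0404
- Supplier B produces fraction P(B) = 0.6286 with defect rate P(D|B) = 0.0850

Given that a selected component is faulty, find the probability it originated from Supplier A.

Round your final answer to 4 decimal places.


Let A = from Supplier A, D = faulty

Given:
- P(A) = 0.3714, P(B) = 0.6286
- P(D|A) = 0.0404, P(D|B) = 0.0850

Step 1: Find P(D)
P(D) = P(D|A)P(A) + P(D|B)P(B)
     = 0.0404 × 0.3714 + 0.0850 × 0.6286
     = 0.01500456 + 0.05343100
     = 0.06843556

Step 2: Apply Bayes' theorem
P(A|D) = P(D|A)P(A) / P(D)
       = 0.01500456 / 0.06843556
       = 0.2193


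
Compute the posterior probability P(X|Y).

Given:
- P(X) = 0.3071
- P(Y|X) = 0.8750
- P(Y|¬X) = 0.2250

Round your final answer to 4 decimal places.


Bayes' theorem: P(X|Y) = P(Y|X) × P(X) / P(Y)

Step 1: Calculate P(Y) using law of total probability
P(Y) = P(Y|X)P(X) + P(Y|¬X)P(¬X)
     = 0.8750 × 0.3071 + 0.2250 × 0.6929
     = 0.26871250 + 0.15590250
     = 0.42461500

Step 2: Apply Bayes' theorem
P(X|Y) = P(Y|X) × P(X) / P(Y)
       = 0.26871250 / 0.42461500
       = 0.6328


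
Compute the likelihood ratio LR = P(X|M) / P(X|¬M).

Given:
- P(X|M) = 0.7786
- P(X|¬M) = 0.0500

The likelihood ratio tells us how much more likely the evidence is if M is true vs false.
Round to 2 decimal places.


Likelihood Ratio (LR) = P(X|M) / P(X|¬M)

LR = 0.7786 / 0.0500
   = 15.57

The evidence is 15.57 times more likely if M is true than if M is false.
Since LR > 1, the evidence supports M over ¬M.


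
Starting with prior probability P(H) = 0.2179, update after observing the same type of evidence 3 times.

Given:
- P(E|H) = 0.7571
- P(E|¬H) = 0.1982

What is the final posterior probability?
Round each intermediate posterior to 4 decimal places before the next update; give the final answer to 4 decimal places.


Sequential Bayesian updating:

Initial prior: P(H) = 0.2179

Update 1:
  P(E) = 0.7571 × 0.2179 + 0.1982 × 0.7821 = 0.16497209 + 0.15501222 = 0.31998431
  P(H|E) = 0.16497209 / 0.31998431 = 0.5156

Update 2:
  P(E) = 0.7571 × 0.5156 + 0.1982 × 0.4844 = 0.39036076 + 0.09600808 = 0.48636884
  P(H|E) = 0.39036076 / 0.48636884 = 0.8026

Update 3:
  P(E) = 0.7571 × 0.8026 + 0.1982 × 0.1974 = 0.60764846 + 0.03912468 = 0.64677314
  P(H|E) = 0.60764846 / 0.64677314 = 0.9395

Final posterior: 0.9395


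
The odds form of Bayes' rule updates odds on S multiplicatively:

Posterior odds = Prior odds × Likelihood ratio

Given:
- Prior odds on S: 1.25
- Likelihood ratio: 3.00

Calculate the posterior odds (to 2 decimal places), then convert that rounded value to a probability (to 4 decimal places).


Step 1: Calculate posterior odds
Posterior odds = Prior odds × LR
               = 1.25 × 3.00
               = 3.75

Step 2: Convert to probability
P(S|E) = Posterior odds / (1 + Posterior odds)
       = 3.75 / (1 + 3.75)
       = 3.75 / 4.75
       = 0.7895

The evidence increased P(S) from 0.5556 to 0.7895.


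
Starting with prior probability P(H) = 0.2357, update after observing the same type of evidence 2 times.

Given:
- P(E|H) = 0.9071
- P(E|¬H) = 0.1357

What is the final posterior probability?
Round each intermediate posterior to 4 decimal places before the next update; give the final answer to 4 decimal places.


Sequential Bayesian updating:

Initial prior: P(H) = 0.2357

Update 1:
  P(E) = 0.9071 × 0.2357 + 0.1357 × 0.7643 = 0.21380347 + 0.10371551 = 0.31751898
  P(H|E) = 0.21380347 / 0.31751898 = 0.6734

Update 2:
  P(E) = 0.9071 × 0.6734 + 0.1357 × 0.3266 = 0.61084114 + 0.04431962 = 0.65516076
  P(H|E) = 0.61084114 / 0.65516076 = 0.9324

Final posterior: 0.9324


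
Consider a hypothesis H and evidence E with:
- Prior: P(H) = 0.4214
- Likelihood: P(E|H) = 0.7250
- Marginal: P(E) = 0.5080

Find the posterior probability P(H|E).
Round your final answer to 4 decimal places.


Using Bayes' theorem:

P(H|E) = P(E|H) × P(H) / P(E)
       = 0.7250 × 0.4214 / 0.5080
       = 0.30551500 / 0.5080
       = 0.6014

The evidence strengthens our belief in H.
Prior: 0.4214 → Posterior: 0.6014


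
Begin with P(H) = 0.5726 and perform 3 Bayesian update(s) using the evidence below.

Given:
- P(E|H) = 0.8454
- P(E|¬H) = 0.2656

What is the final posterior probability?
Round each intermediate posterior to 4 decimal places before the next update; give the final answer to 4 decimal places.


Sequential Bayesian updating:

Initial prior: P(H) = 0.5726

Update 1:
  P(E) = 0.8454 × 0.5726 + 0.2656 × 0.4274 = 0.48407604 + 0.11351744 = 0.59759348
  P(H|E) = 0.48407604 / 0.59759348 = 0.8100

Update 2:
  P(E) = 0.8454 × 0.8100 + 0.2656 × 0.1900 = 0.68477400 + 0.05046400 = 0.73523800
  P(H|E) = 0.68477400 / 0.73523800 = 0.9314

Update 3:
  P(E) = 0.8454 × 0.9314 + 0.2656 × 0.0686 = 0.78740556 + 0.01822016 = 0.80562572
  P(H|E) = 0.78740556 / 0.80562572 = 0.9774

Final posterior: 0.9774


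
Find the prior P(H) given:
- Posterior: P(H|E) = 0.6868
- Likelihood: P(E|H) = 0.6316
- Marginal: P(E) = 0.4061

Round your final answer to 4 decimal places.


From Bayes' theorem: P(H|E) = P(E|H) × P(H) / P(E)

Rearranging for P(H):
P(H) = P(H|E) × P(E) / P(E|H)
     = 0.6868 × 0.4061 / 0.6316
     = 0.27890948 / 0.6316
     = 0.4416


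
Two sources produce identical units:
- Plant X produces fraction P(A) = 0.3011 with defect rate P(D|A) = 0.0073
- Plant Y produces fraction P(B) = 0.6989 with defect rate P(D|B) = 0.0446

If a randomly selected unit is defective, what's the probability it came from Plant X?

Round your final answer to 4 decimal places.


Let A = from Plant X, D = defective

Given:
- P(A) = 0.3011, P(B) = 0.6989
- P(D|A) = 0.0073, P(D|B) = 0.0446

Step 1: Find P(D)
P(D) = P(D|A)P(A) + P(D|B)P(B)
     = 0.0073 × 0.3011 + 0.0446 × 0.6989
     = 0.00219803 + 0.03117094
     = 0.03336897

Step 2: Apply Bayes' theorem
P(A|D) = P(D|A)P(A) / P(D)
       = 0.00219803 / 0.03336897
       = 0.0659


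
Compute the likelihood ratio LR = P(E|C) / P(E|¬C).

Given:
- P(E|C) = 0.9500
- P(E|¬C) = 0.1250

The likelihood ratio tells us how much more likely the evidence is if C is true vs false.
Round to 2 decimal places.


Likelihood Ratio (LR) = P(E|C) / P(E|¬C)

LR = 0.9500 / 0.1250
   = 7.60

The evidence is 7.60 times more likely if C is true than if C is false.
Since LR > 1, the evidence supports C over ¬C.


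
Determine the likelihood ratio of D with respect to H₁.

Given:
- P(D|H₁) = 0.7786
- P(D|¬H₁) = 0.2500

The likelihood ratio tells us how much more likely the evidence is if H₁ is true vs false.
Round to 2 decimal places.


Likelihood Ratio (LR) = P(D|H₁) / P(D|¬H₁)

LR = 0.7786 / 0.2500
   = 3.11

The evidence is 3.11 times more likely if H₁ is true than if H₁ is false.
Since LR > 1, the evidence supports H₁ over ¬H₁.


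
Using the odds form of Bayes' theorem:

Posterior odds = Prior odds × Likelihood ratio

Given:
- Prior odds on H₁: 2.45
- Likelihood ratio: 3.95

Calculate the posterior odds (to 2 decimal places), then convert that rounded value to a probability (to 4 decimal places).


Step 1: Calculate posterior odds
Posterior odds = Prior odds × LR
               = 2.45 × 3.95
               = 9.68

Step 2: Convert to probability
P(H₁|E) = Posterior odds / (1 + Posterior odds)
       = 9.68 / (1 + 9.68)
       = 9.68 / 10.68
       = 0.9064

The evidence increased P(H₁) from 0.7101 to 0.9064.


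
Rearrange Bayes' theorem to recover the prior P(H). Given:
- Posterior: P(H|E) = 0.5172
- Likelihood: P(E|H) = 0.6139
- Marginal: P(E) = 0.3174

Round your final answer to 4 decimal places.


From Bayes' theorem: P(H|E) = P(E|H) × P(H) / P(E)

Rearranging for P(H):
P(H) = P(H|E) × P(E) / P(E|H)
     = 0.5172 × 0.3174 / 0.6139
     = 0.16415928 / 0.6139
     = 0.2674


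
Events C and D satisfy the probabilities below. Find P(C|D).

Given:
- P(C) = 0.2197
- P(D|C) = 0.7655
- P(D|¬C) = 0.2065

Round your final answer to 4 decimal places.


Bayes' theorem: P(C|D) = P(D|C) × P(C) / P(D)

Step 1: Calculate P(D) using law of total probability
P(D) = P(D|C)P(C) + P(D|¬C)P(¬C)
     = 0.7655 × 0.2197 + 0.2065 × 0.7803
     = 0.16818035 + 0.16113195
     = 0.32931230

Step 2: Apply Bayes' theorem
P(C|D) = P(D|C) × P(C) / P(D)
       = 0.16818035 / 0.32931230
       = 0.5107


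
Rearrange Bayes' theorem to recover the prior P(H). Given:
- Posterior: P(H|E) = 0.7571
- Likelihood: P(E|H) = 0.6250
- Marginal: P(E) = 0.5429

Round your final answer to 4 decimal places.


From Bayes' theorem: P(H|E) = P(E|H) × P(H) / P(E)

Rearranging for P(H):
P(H) = P(H|E) × P(E) / P(E|H)
     = 0.7571 × 0.5429 / 0.6250
     = 0.41102959 / 0.6250
     = 0.6576


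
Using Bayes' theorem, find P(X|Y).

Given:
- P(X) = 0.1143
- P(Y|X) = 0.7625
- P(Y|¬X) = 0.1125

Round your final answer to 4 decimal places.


Bayes' theorem: P(X|Y) = P(Y|X) × P(X) / P(Y)

Step 1: Calculate P(Y) using law of total probability
P(Y) = P(Y|X)P(X) + P(Y|¬X)P(¬X)
     = 0.7625 × 0.1143 + 0.1125 × 0.8857
     = 0.08715375 + 0.09964125
     = 0.18679500

Step 2: Apply Bayes' theorem
P(X|Y) = P(Y|X) × P(X) / P(Y)
       = 0.08715375 / 0.18679500
       = 0.4666


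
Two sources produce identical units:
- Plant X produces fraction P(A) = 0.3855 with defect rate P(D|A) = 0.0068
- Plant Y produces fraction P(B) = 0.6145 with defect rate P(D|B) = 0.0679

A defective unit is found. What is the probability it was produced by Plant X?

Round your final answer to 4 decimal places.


Let A = from Plant X, D = defective

Given:
- P(A) = 0.3855, P(B) = 0.6145
- P(D|A) = 0.0068, P(D|B) = 0.0679

Step 1: Find P(D)
P(D) = P(D|A)P(A) + P(D|B)P(B)
     = 0.0068 × 0.3855 + 0.0679 × 0.6145
     = 0.00262140 + 0.04172455
     = 0.04434595

Step 2: Apply Bayes' theorem
P(A|D) = P(D|A)P(A) / P(D)
       = 0.00262140 / 0.04434595
       = 0.0591


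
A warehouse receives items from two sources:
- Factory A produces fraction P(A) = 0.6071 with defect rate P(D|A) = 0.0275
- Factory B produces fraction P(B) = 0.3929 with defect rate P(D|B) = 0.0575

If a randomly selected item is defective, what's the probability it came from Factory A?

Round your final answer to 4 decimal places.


Let A = from Factory A, D = defective

Given:
- P(A) = 0.6071, P(B) = 0.3929
- P(D|A) = 0.0275, P(D|B) = 0.0575

Step 1: Find P(D)
P(D) = P(D|A)P(A) + P(D|B)P(B)
     = 0.0275 × 0.6071 + 0.0575 × 0.3929
     = 0.01669525 + 0.02259175
     = 0.03928700

Step 2: Apply Bayes' theorem
P(A|D) = P(D|A)P(A) / P(D)
       = 0.01669525 / 0.03928700
       = 0.4250


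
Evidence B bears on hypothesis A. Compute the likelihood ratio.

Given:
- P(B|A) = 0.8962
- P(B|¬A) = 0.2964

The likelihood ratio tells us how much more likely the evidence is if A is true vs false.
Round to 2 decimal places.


Likelihood Ratio (LR) = P(B|A) / P(B|¬A)

LR = 0.8962 / 0.2964
   = 3.02

The evidence is 3.02 times more likely if A is true than if A is false.
LR > 1, so observing B raises the odds in favor of A.


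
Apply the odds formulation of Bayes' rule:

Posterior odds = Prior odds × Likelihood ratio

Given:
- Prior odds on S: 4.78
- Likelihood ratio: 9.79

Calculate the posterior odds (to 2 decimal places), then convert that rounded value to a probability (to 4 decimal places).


Step 1: Calculate posterior odds
Posterior odds = Prior odds × LR
               = 4.78 × 9.79
               = 46.80

Step 2: Convert to probability
P(S|E) = Posterior odds / (1 + Posterior odds)
       = 46.80 / (1 + 46.80)
       = 46.80 / 47.80
       = 0.9791

The evidence increased P(S) from 0.8270 to 0.9791.


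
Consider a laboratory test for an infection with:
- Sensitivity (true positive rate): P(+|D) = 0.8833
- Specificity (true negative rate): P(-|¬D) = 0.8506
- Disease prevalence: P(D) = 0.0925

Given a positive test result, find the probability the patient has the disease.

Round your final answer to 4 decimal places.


Let D = has disease, + = positive test

Given:
- P(D) = 0.0925 (prevalence)
- P(+|D) = 0.8833 (sensitivity)
- P(-|¬D) = 0.8506 (specificity)
- P(+|¬D) = 0.1494 (false positive rate = 1 - specificity)

Step 1: Find P(+)
P(+) = P(+|D)P(D) + P(+|¬D)P(¬D)
     = 0.8833 × 0.0925 + 0.1494 × 0.9075
     = 0.08170525 + 0.13558050
     = 0.21728575

Step 2: Apply Bayes' theorem for P(D|+)
P(D|+) = P(+|D)P(D) / P(+)
       = 0.08170525 / 0.21728575
       = 0.3760


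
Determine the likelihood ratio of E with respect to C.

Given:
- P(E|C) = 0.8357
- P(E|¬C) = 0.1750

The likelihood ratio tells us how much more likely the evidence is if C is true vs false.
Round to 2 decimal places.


Likelihood Ratio (LR) = P(E|C) / P(E|¬C)

LR = 0.8357 / 0.1750
   = 4.78

The evidence is 4.78 times more likely if C is true than if C is false.
LR > 1, so observing E raises the odds in favor of C.


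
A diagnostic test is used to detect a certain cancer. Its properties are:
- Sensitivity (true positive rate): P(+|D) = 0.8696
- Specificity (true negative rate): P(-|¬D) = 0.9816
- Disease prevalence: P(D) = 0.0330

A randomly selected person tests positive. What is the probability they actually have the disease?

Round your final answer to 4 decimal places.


Let D = has disease, + = positive test

Given:
- P(D) = 0.0330 (prevalence)
- P(+|D) = 0.8696 (sensitivity)
- P(-|¬D) = 0.9816 (specificity)
- P(+|¬D) = 0.0184 (false positive rate = 1 - specificity)

Step 1: Find P(+)
P(+) = P(+|D)P(D) + P(+|¬D)P(¬D)
     = 0.8696 × 0.0330 + 0.0184 × 0.9670
     = 0.02869680 + 0.01779280
     = 0.04648960

Step 2: Apply Bayes' theorem for P(D|+)
P(D|+) = P(+|D)P(D) / P(+)
       = 0.02869680 / 0.04648960
       = 0.6173


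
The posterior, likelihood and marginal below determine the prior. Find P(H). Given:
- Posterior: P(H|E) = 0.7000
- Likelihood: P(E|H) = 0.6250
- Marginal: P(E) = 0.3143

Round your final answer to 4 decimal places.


From Bayes' theorem: P(H|E) = P(E|H) × P(H) / P(E)

Rearranging for P(H):
P(H) = P(H|E) × P(E) / P(E|H)
     = 0.7000 × 0.3143 / 0.6250
     = 0.22001000 / 0.6250
     = 0.3520


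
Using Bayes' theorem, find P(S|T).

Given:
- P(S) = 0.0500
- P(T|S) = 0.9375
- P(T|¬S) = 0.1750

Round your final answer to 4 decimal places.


Bayes' theorem: P(S|T) = P(T|S) × P(S) / P(T)

Step 1: Calculate P(T) using law of total probability
P(T) = P(T|S)P(S) + P(T|¬S)P(¬S)
     = 0.9375 × 0.0500 + 0.1750 × 0.9500
     = 0.04687500 + 0.16625000
     = 0.21312500

Step 2: Apply Bayes' theorem
P(S|T) = P(T|S) × P(S) / P(T)
       = 0.04687500 / 0.21312500
       = 0.2199


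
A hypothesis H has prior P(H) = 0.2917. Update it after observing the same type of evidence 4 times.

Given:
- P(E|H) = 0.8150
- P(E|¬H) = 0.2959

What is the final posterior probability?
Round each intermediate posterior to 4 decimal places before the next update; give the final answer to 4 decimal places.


Sequential Bayesian updating:

Initial prior: P(H) = 0.2917

Update 1:
  P(E) = 0.8150 × 0.2917 + 0.2959 × 0.7083 = 0.23773550 + 0.20958597 = 0.44732147
  P(H|E) = 0.23773550 / 0.44732147 = 0.5315

Update 2:
  P(E) = 0.8150 × 0.5315 + 0.2959 × 0.4685 = 0.43317250 + 0.13862915 = 0.57180165
  P(H|E) = 0.43317250 / 0.57180165 = 0.7576

Update 3:
  P(E) = 0.8150 × 0.7576 + 0.2959 × 0.2424 = 0.61744400 + 0.07172616 = 0.68917016
  P(H|E) = 0.61744400 / 0.68917016 = 0.8959

Update 4:
  P(E) = 0.8150 × 0.8959 + 0.2959 × 0.1041 = 0.73015850 + 0.03080319 = 0.76096169
  P(H|E) = 0.73015850 / 0.76096169 = 0.9595

Final posterior: 0.9595


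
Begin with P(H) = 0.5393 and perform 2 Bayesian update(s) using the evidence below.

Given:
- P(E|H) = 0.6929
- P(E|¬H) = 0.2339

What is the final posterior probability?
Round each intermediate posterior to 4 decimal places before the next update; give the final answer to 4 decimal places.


Sequential Bayesian updating:

Initial prior: P(H) = 0.5393

Update 1:
  P(E) = 0.6929 × 0.5393 + 0.2339 × 0.4607 = 0.37368097 + 0.10775773 = 0.48143870
  P(H|E) = 0.37368097 / 0.48143870 = 0.7762

Update 2:
  P(E) = 0.6929 × 0.7762 + 0.2339 × 0.2238 = 0.53782898 + 0.05234682 = 0.59017580
  P(H|E) = 0.53782898 / 0.59017580 = 0.9113

Final posterior: 0.9113


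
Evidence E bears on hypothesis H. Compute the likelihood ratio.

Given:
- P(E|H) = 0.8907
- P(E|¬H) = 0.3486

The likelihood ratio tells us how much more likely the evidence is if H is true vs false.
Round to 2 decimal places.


Likelihood Ratio (LR) = P(E|H) / P(E|¬H)

LR = 0.8907 / 0.3486
   = 2.56

The evidence is 2.56 times more likely if H is true than if H is false.
Since LR > 1, the evidence supports H over ¬H.


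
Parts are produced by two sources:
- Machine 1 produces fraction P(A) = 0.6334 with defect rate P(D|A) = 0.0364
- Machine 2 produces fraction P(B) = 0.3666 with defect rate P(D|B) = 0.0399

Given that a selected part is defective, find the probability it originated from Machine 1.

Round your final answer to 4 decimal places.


Let A = from Machine 1, D = defective

Given:
- P(A) = 0.6334, P(B) = 0.3666
- P(D|A) = 0.0364, P(D|B) = 0.0399

Step 1: Find P(D)
P(D) = P(D|A)P(A) + P(D|B)P(B)
     = 0.0364 × 0.6334 + 0.0399 × 0.3666
     = 0.02305576 + 0.01462734
     = 0.03768310

Step 2: Apply Bayes' theorem
P(A|D) = P(D|A)P(A) / P(D)
       = 0.02305576 / 0.03768310
       = 0.6118


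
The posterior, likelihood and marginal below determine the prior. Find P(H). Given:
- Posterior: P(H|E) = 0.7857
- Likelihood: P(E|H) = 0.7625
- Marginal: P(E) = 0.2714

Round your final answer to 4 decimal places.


From Bayes' theorem: P(H|E) = P(E|H) × P(H) / P(E)

Rearranging for P(H):
P(H) = P(H|E) × P(E) / P(E|H)
     = 0.7857 × 0.2714 / 0.7625
     = 0.21323898 / 0.7625
     = 0.2797


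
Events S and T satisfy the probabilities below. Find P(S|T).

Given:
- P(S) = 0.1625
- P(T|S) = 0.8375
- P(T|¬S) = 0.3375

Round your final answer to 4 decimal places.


Bayes' theorem: P(S|T) = P(T|S) × P(S) / P(T)

Step 1: Calculate P(T) using law of total probability
P(T) = P(T|S)P(S) + P(T|¬S)P(¬S)
     = 0.8375 × 0.1625 + 0.3375 × 0.8375
     = 0.13609375 + 0.28265625
     = 0.41875000

Step 2: Apply Bayes' theorem
P(S|T) = P(T|S) × P(S) / P(T)
       = 0.13609375 / 0.41875000
       = 0.3250


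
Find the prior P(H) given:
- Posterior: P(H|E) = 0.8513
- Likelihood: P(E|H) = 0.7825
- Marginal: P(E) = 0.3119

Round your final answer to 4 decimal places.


From Bayes' theorem: P(H|E) = P(E|H) × P(H) / P(E)

Rearranging for P(H):
P(H) = P(H|E) × P(E) / P(E|H)
     = 0.8513 × 0.3119 / 0.7825
     = 0.26552047 / 0.7825
     = 0.3393


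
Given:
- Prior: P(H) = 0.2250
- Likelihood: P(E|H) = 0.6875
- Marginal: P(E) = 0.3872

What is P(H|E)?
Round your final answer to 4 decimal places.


Using Bayes' theorem:

P(H|E) = P(E|H) × P(H) / P(E)
       = 0.6875 × 0.2250 / 0.3872
       = 0.15468750 / 0.3872
       = 0.3995

The evidence strengthens our belief in H.
Prior: 0.2250 → Posterior: 0.3995


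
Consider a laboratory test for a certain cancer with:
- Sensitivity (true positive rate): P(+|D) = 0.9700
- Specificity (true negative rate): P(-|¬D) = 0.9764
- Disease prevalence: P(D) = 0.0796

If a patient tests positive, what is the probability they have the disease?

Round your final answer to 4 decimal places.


Let D = has disease, + = positive test

Given:
- P(D) = 0.0796 (prevalence)
- P(+|D) = 0.9700 (sensitivity)
- P(-|¬D) = 0.9764 (specificity)
- P(+|¬D) = 0.0236 (false positive rate = 1 - specificity)

Step 1: Find P(+)
P(+) = P(+|D)P(D) + P(+|¬D)P(¬D)
     = 0.9700 × 0.0796 + 0.0236 × 0.9204
     = 0.07721200 + 0.02172144
     = 0.09893344

Step 2: Apply Bayes' theorem for P(D|+)
P(D|+) = P(+|D)P(D) / P(+)
       = 0.07721200 / 0.09893344
       = 0.7804


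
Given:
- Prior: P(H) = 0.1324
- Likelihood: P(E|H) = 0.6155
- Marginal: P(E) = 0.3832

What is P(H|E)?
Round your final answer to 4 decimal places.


Using Bayes' theorem:

P(H|E) = P(E|H) × P(H) / P(E)
       = 0.6155 × 0.1324 / 0.3832
       = 0.08149220 / 0.3832
       = 0.2127

The evidence strengthens our belief in H.
Prior: 0.1324 → Posterior: 0.2127


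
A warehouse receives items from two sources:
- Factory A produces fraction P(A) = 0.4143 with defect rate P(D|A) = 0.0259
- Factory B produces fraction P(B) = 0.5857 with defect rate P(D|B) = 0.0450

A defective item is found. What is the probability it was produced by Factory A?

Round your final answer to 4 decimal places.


Let A = from Factory A, D = defective

Given:
- P(A) = 0.4143, P(B) = 0.5857
- P(D|A) = 0.0259, P(D|B) = 0.0450

Step 1: Find P(D)
P(D) = P(D|A)P(A) + P(D|B)P(B)
     = 0.0259 × 0.4143 + 0.0450 × 0.5857
     = 0.01073037 + 0.02635650
     = 0.03708687

Step 2: Apply Bayes' theorem
P(A|D) = P(D|A)P(A) / P(D)
       = 0.01073037 / 0.03708687
       = 0.2893


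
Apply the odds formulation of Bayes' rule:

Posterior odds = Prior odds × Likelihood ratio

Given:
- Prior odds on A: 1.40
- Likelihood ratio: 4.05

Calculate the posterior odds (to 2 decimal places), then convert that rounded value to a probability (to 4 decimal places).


Step 1: Calculate posterior odds
Posterior odds = Prior odds × LR
               = 1.40 × 4.05
               = 5.67

Step 2: Convert to probability
P(A|E) = Posterior odds / (1 + Posterior odds)
       = 5.67 / (1 + 5.67)
       = 5.67 / 6.67
       = 0.8501

The evidence increased P(A) from 0.5833 to 0.8501.


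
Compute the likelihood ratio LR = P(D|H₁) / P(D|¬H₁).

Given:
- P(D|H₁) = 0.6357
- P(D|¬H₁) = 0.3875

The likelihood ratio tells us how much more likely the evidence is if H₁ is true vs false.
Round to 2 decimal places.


Likelihood Ratio (LR) = P(D|H₁) / P(D|¬H₁)

LR = 0.6357 / 0.3875
   = 1.64

The evidence is 1.64 times more likely if H₁ is true than if H₁ is false.
Because LR exceeds 1, D is evidence for H₁.


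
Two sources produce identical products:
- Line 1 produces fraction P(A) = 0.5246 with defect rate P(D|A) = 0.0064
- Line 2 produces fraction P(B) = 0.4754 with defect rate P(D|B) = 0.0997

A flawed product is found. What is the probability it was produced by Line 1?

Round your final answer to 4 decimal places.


Let A = from Line 1, D = flawed

Given:
- P(A) = 0.5246, P(B) = 0.4754
- P(D|A) = 0.0064, P(D|B) = 0.0997

Step 1: Find P(D)
P(D) = P(D|A)P(A) + P(D|B)P(B)
     = 0.0064 × 0.5246 + 0.0997 × 0.4754
     = 0.00335744 + 0.04739738
     = 0.05075482

Step 2: Apply Bayes' theorem
P(A|D) = P(D|A)P(A) / P(D)
       = 0.00335744 / 0.05075482
       = 0.0662


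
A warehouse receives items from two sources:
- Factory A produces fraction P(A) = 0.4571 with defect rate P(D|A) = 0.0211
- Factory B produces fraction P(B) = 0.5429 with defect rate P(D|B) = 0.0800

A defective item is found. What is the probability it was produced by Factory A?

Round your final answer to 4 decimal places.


Let A = from Factory A, D = defective

Given:
- P(A) = 0.4571, P(B) = 0.5429
- P(D|A) = 0.0211, P(D|B) = 0.0800

Step 1: Find P(D)
P(D) = P(D|A)P(A) + P(D|B)P(B)
     = 0.0211 × 0.4571 + 0.0800 × 0.5429
     = 0.00964481 + 0.04343200
     = 0.05307681

Step 2: Apply Bayes' theorem
P(A|D) = P(D|A)P(A) / P(D)
       = 0.00964481 / 0.05307681
       = 0.1817


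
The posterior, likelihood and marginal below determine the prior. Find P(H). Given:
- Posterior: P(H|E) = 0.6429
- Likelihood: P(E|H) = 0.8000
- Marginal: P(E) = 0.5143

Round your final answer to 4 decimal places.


From Bayes' theorem: P(H|E) = P(E|H) × P(H) / P(E)

Rearranging for P(H):
P(H) = P(H|E) × P(E) / P(E|H)
     = 0.6429 × 0.5143 / 0.8000
     = 0.33064347 / 0.8000
     = 0.4133


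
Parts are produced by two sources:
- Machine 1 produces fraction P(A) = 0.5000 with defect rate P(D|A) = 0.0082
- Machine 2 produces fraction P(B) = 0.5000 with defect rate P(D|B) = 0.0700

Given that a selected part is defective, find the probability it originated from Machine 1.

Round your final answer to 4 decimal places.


Let A = from Machine 1, D = defective

Given:
- P(A) = 0.5000, P(B) = 0.5000
- P(D|A) = 0.0082, P(D|B) = 0.0700

Step 1: Find P(D)
P(D) = P(D|A)P(A) + P(D|B)P(B)
     = 0.0082 × 0.5000 + 0.0700 × 0.5000
     = 0.00410000 + 0.03500000
     = 0.03910000

Step 2: Apply Bayes' theorem
P(A|D) = P(D|A)P(A) / P(D)
       = 0.00410000 / 0.03910000
       = 0.1049


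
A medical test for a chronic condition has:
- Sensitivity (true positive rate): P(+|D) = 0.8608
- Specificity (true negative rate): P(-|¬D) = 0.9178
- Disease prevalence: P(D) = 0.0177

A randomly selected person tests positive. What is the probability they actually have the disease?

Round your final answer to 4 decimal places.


Let D = has disease, + = positive test

Given:
- P(D) = 0.0177 (prevalence)
- P(+|D) = 0.8608 (sensitivity)
- P(-|¬D) = 0.9178 (specificity)
- P(+|¬D) = 0.0822 (false positive rate = 1 - specificity)

Step 1: Find P(+)
P(+) = P(+|D)P(D) + P(+|¬D)P(¬D)
     = 0.8608 × 0.0177 + 0.0822 × 0.9823
     = 0.01523616 + 0.08074506
     = 0.09598122

Step 2: Apply Bayes' theorem for P(D|+)
P(D|+) = P(+|D)P(D) / P(+)
       = 0.01523616 / 0.09598122
       = 0.1587


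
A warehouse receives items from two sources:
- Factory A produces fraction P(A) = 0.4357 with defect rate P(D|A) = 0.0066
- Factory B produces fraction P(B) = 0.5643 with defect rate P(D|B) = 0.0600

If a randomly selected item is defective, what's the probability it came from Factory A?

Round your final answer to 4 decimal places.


Let A = from Factory A, D = defective

Given:
- P(A) = 0.4357, P(B) = 0.5643
- P(D|A) = 0.0066, P(D|B) = 0.0600

Step 1: Find P(D)
P(D) = P(D|A)P(A) + P(D|B)P(B)
     = 0.0066 × 0.4357 + 0.0600 × 0.5643
     = 0.00287562 + 0.03385800
     = 0.03673362

Step 2: Apply Bayes' theorem
P(A|D) = P(D|A)P(A) / P(D)
       = 0.00287562 / 0.03673362
       = 0.0783


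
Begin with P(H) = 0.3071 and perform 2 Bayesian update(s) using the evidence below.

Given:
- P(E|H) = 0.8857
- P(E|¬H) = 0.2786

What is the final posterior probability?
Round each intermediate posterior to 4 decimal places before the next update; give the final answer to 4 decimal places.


Sequential Bayesian updating:

Initial prior: P(H) = 0.3071

Update 1:
  P(E) = 0.8857 × 0.3071 + 0.2786 × 0.6929 = 0.27199847 + 0.19304194 = 0.46504041
  P(H|E) = 0.27199847 / 0.46504041 = 0.5849

Update 2:
  P(E) = 0.8857 × 0.5849 + 0.2786 × 0.4151 = 0.51804593 + 0.11564686 = 0.63369279
  P(H|E) = 0.51804593 / 0.63369279 = 0.8175

Final posterior: 0.8175


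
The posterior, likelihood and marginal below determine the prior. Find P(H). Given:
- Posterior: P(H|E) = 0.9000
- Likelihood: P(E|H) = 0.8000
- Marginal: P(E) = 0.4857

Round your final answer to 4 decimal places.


From Bayes' theorem: P(H|E) = P(E|H) × P(H) / P(E)

Rearranging for P(H):
P(H) = P(H|E) × P(E) / P(E|H)
     = 0.9000 × 0.4857 / 0.8000
     = 0.43713000 / 0.8000
     = 0.5464


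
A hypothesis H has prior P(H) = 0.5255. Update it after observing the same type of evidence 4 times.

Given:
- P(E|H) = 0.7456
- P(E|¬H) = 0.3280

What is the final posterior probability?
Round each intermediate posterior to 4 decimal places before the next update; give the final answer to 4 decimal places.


Sequential Bayesian updating:

Initial prior: P(H) = 0.5255

Update 1:
  P(E) = 0.7456 × 0.5255 + 0.3280 × 0.4745 = 0.39181280 + 0.15563600 = 0.54744880
  P(H|E) = 0.39181280 / 0.54744880 = 0.7157

Update 2:
  P(E) = 0.7456 × 0.7157 + 0.3280 × 0.2843 = 0.53362592 + 0.09325040 = 0.62687632
  P(H|E) = 0.53362592 / 0.62687632 = 0.8512

Update 3:
  P(E) = 0.7456 × 0.8512 + 0.3280 × 0.1488 = 0.63465472 + 0.04880640 = 0.68346112
  P(H|E) = 0.63465472 / 0.68346112 = 0.9286

Update 4:
  P(E) = 0.7456 × 0.9286 + 0.3280 × 0.0714 = 0.69236416 + 0.02341920 = 0.71578336
  P(H|E) = 0.69236416 / 0.71578336 = 0.9673

Final posterior: 0.9673


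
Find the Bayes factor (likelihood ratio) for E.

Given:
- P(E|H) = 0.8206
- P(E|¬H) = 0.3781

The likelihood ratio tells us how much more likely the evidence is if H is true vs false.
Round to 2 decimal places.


Likelihood Ratio (LR) = P(E|H) / P(E|¬H)

LR = 0.8206 / 0.3781
   = 2.17

The evidence is 2.17 times more likely if H is true than if H is false.
Since LR > 1, the evidence supports H over ¬H.


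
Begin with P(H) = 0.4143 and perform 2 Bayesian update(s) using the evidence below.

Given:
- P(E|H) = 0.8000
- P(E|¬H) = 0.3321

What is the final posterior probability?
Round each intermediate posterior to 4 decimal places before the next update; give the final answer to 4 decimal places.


Sequential Bayesian updating:

Initial prior: P(H) = 0.4143

Update 1:
  P(E) = 0.8000 × 0.4143 + 0.3321 × 0.5857 = 0.33144000 + 0.19451097 = 0.52595097
  P(H|E) = 0.33144000 / 0.52595097 = 0.6302

Update 2:
  P(E) = 0.8000 × 0.6302 + 0.3321 × 0.3698 = 0.50416000 + 0.12281058 = 0.62697058
  P(H|E) = 0.50416000 / 0.62697058 = 0.8041

Final posterior: 0.8041


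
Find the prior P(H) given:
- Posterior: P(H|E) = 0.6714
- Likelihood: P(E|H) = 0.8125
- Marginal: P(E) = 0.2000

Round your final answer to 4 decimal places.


From Bayes' theorem: P(H|E) = P(E|H) × P(H) / P(E)

Rearranging for P(H):
P(H) = P(H|E) × P(E) / P(E|H)
     = 0.6714 × 0.2000 / 0.8125
     = 0.13428000 / 0.8125
     = 0.1653


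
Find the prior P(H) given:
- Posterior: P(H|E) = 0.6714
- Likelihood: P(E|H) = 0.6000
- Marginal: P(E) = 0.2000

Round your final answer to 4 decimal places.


From Bayes' theorem: P(H|E) = P(E|H) × P(H) / P(E)

Rearranging for P(H):
P(H) = P(H|E) × P(E) / P(E|H)
     = 0.6714 × 0.2000 / 0.6000
     = 0.13428000 / 0.6000
     = 0.2238


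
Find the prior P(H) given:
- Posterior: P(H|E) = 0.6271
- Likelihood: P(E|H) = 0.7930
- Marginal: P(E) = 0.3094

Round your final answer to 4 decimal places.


From Bayes' theorem: P(H|E) = P(E|H) × P(H) / P(E)

Rearranging for P(H):
P(H) = P(H|E) × P(E) / P(E|H)
     = 0.6271 × 0.3094 / 0.7930
     = 0.19402474 / 0.7930
     = 0.2447


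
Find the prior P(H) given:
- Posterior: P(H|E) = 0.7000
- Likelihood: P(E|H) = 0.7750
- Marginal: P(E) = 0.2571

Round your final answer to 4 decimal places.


From Bayes' theorem: P(H|E) = P(E|H) × P(H) / P(E)

Rearranging for P(H):
P(H) = P(H|E) × P(E) / P(E|H)
     = 0.7000 × 0.2571 / 0.7750
     = 0.17997000 / 0.7750
     = 0.2322


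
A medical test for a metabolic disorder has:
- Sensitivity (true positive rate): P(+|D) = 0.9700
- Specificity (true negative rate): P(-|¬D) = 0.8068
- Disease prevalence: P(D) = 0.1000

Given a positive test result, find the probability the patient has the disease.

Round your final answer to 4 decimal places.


Let D = has disease, + = positive test

Given:
- P(D) = 0.1000 (prevalence)
- P(+|D) = 0.9700 (sensitivity)
- P(-|¬D) = 0.8068 (specificity)
- P(+|¬D) = 0.1932 (false positive rate = 1 - specificity)

Step 1: Find P(+)
P(+) = P(+|D)P(D) + P(+|¬D)P(¬D)
     = 0.9700 × 0.1000 + 0.1932 × 0.9000
     = 0.09700000 + 0.17388000
     = 0.27088000

Step 2: Apply Bayes' theorem for P(D|+)
P(D|+) = P(+|D)P(D) / P(+)
       = 0.09700000 / 0.27088000
       = 0.3581


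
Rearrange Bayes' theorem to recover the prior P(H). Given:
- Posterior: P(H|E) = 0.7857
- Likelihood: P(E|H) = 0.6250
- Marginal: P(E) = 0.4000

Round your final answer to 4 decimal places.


From Bayes' theorem: P(H|E) = P(E|H) × P(H) / P(E)

Rearranging for P(H):
P(H) = P(H|E) × P(E) / P(E|H)
     = 0.7857 × 0.4000 / 0.6250
     = 0.31428000 / 0.6250
     = 0.5028


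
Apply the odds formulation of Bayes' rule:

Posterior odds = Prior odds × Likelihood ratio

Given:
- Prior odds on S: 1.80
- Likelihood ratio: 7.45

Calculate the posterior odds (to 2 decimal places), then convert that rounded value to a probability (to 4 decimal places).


Step 1: Calculate posterior odds
Posterior odds = Prior odds × LR
               = 1.80 × 7.45
               = 13.41

Step 2: Convert to probability
P(S|E) = Posterior odds / (1 + Posterior odds)
       = 13.41 / (1 + 13.41)
       = 13.41 / 14.41
       = 0.9306

The evidence increased P(S) from 0.6429 to 0.9306.


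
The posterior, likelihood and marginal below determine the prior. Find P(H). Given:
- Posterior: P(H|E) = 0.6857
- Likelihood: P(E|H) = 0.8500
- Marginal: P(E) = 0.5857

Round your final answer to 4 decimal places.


From Bayes' theorem: P(H|E) = P(E|H) × P(H) / P(E)

Rearranging for P(H):
P(H) = P(H|E) × P(E) / P(E|H)
     = 0.6857 × 0.5857 / 0.8500
     = 0.40161449 / 0.8500
     = 0.4725


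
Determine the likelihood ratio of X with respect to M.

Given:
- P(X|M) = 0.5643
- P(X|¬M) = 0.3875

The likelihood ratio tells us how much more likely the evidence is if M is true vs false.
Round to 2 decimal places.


Likelihood Ratio (LR) = P(X|M) / P(X|¬M)

LR = 0.5643 / 0.3875
   = 1.46

The evidence is 1.46 times more likely if M is true than if M is false.
Because LR exceeds 1, X is evidence for M.


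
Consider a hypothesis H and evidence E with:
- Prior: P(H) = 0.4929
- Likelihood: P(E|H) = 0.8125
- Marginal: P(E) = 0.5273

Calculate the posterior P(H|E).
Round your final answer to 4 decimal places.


Using Bayes' theorem:

P(H|E) = P(E|H) × P(H) / P(E)
       = 0.8125 × 0.4929 / 0.5273
       = 0.40048125 / 0.5273
       = 0.7595

The evidence strengthens our belief in H.
Prior: 0.4929 → Posterior: 0.7595


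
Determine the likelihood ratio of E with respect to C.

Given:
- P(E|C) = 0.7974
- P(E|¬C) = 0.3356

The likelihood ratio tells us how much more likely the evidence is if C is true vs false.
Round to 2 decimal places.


Likelihood Ratio (LR) = P(E|C) / P(E|¬C)

LR = 0.7974 / 0.3356
   = 2.38

The evidence is 2.38 times more likely if C is true than if C is false.
Because LR exceeds 1, E is evidence for C.
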